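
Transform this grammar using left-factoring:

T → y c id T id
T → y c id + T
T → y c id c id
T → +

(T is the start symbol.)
T → y c id T'
T' → T id
T' → + T
T' → c id
T → +

Left-factoring transforms A → αβ₁ | αβ₂ into A → αA' and A' → β₁ | β₂
(α is the longest common prefix among the alternatives). Repeat until
no nonterminal has two alternatives with a common prefix.

Round 1: T has alternatives sharing prefix 'y c id'. Introduce T': T → y c id T'
  Add: T' → T id
  Add: T' → + T
  Add: T' → c id

No remaining common prefixes — done.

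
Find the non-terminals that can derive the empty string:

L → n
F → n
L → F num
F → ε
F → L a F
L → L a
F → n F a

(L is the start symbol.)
ε-productions: F → ε
So F is immediately nullable.
No further non-terminal can be added: every production for the remaining non-terminals contains a terminal or a non-nullable non-terminal.
Nullable = { 'F' }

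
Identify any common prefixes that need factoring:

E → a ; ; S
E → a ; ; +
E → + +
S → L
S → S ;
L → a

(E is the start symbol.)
Left-factoring is needed when two productions for the same non-terminal
share a common prefix on the right-hand side.

Productions for E:
  E → a ; ; S
  E → a ; ; +
  E → + +
Productions for S:
  S → L
  S → S ;

Found common prefix 'a ; ;' in productions for E

Answer: Yes, E has productions with common prefix 'a ; ;'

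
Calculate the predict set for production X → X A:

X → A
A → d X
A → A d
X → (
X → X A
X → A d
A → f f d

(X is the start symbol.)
PREDICT(X → X A) = (FIRST(RHS) \ {ε}) ∪ (FOLLOW(X) if ε ∈ FIRST(RHS), i.e. RHS ⇒* ε)
FIRST(X) = { '(', 'd', 'f' }
FIRST(X A) = { '(', 'd', 'f' }
ε ∉ FIRST(X A), so FOLLOW(X) is not added.
PREDICT(X → X A) = { '(', 'd', 'f' }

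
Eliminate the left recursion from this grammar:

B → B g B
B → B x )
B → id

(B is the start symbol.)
B is directly left-recursive. The standard transformation for
  A → A α₁ | ... | A α_m | β₁ | ... | β_n
is
  A  → β₁ A' | ... | β_n A'
  A' → α₁ A' | ... | α_m A' | ε

B → id becomes B → id B'
B → B g B becomes B' → g B B'
B → B x ) becomes B' → x ) B'
Add B' → ε

Resulting grammar:
B → id B'
B' → g B B'
B' → x ) B'
B' → ε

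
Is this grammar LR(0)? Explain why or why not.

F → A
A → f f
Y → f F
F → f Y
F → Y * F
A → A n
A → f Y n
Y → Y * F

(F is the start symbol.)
A grammar is LR(0) if no state in the canonical LR(0) collection has:
  - both a shift item (dot before a terminal) and a complete item (shift-reduce conflict), or
  - two or more complete items (reduce-reduce conflict; the accept item [F' → F .] counts as a complete item here).

Augment with F' → F and build the canonical LR(0) collection (I0 = CLOSURE({[F' → . F]}), then GOTO on every symbol after a dot until no new states appear). It has 12 states:
  I0: { [A → . A n], [A → . f Y n], [A → . f f], [F → . A], [F → . Y * F], [F → . f Y], [F' → . F], [Y → . Y * F], [Y → . f F] }  — shift
  I1: { [A → A . n], [F → A .] }  — shift, reduce
  I2: { [F' → F .] }  — accept
  I3: { [F → Y . * F], [Y → Y . * F] }  — shift
  I4: { [A → . A n], [A → . f Y n], [A → . f f], [A → f . Y n], [A → f . f], [F → . A], [F → . Y * F], [F → . f Y], [F → f . Y], [Y → . Y * F], [Y → . f F], [Y → f . F] }  — shift
  I5: { [Y → f F .] }  — reduce
  I6: { [A → f Y . n], [F → Y . * F], [F → f Y .], [Y → Y . * F] }  — shift, reduce
  I7: { [A → . A n], [A → . f Y n], [A → . f f], [A → f . Y n], [A → f . f], [A → f f .], [F → . A], [F → . Y * F], [F → . f Y], [F → f . Y], [Y → . Y * F], [Y → . f F], [Y → f . F] }  — shift, reduce
  I8: { [A → . A n], [A → . f Y n], [A → . f f], [F → . A], [F → . Y * F], [F → . f Y], [F → Y * . F], [Y → . Y * F], [Y → . f F], [Y → Y * . F] }  — shift
  I9: { [A → f Y n .] }  — reduce
  I10: { [F → Y * F .], [Y → Y * F .] }  — 2 reduces
  I11: { [A → A n .] }  — reduce

Conflict in state I1:
  Shift-reduce conflict between [F → A .] and [A → A . n]
So the grammar is NOT LR(0).

Answer: No. Shift-reduce conflict between [F → A .] and [A → A . n]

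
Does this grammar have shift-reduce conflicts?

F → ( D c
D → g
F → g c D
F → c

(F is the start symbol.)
A shift-reduce conflict occurs when an LR(0) state has both:
  - a complete (reduce) item [A → α .] (dot at the end), and
  - a shift item [B → β . c γ] (dot before a terminal).

Augment with F' → F and build the canonical LR(0) collection (I0 = CLOSURE({[F' → . F]}), then GOTO on every symbol after a dot until no new states appear). It has 10 states:
  I0: { [F → . ( D c], [F → . c], [F → . g c D], [F' → . F] }  — shift
  I1: { [D → . g], [F → ( . D c] }  — shift
  I2: { [F' → F .] }  — accept
  I3: { [F → c .] }  — reduce
  I4: { [F → g . c D] }  — shift
  I5: { [D → . g], [F → g c . D] }  — shift
  I6: { [F → g c D .] }  — reduce
  I7: { [D → g .] }  — reduce
  I8: { [F → ( D . c] }  — shift
  I9: { [F → ( D c .] }  — reduce

No state contains both a complete item and a shift item.

Answer: No shift-reduce conflicts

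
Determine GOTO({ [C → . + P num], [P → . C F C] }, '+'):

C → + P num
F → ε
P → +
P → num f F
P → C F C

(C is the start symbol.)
{ [C → + . P num], [C → . + P num], [P → . +], [P → . C F C], [P → . num f F] }

GOTO(I, '+') = CLOSURE({ [A → αX.β] : [A → α.Xβ] ∈ I, X = '+' })

Items with dot before '+', with the dot advanced:
  [C → . + P num] → [C → + . P num]
Closure of the advanced items:
  [C → + . P num] has the dot before P: add [P → . +], [P → . num f F], [P → . C F C]
  [P → . C F C] has the dot before C: add [C → . + P num]

GOTO = { [C → + . P num], [C → . + P num], [P → . +], [P → . C F C], [P → . num f F] }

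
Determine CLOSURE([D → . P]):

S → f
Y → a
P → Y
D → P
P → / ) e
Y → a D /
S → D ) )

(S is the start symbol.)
To compute CLOSURE, for each item [A → α.Bβ] where B is a non-terminal, add [B → .γ] for all productions B → γ; repeat for the newly added items until nothing changes.

Start with: [D → . P]
  [D → . P] has the dot before P: add [P → . Y], [P → . / ) e]
  [P → . Y] has the dot before Y: add [Y → . a], [Y → . a D /]
No further items can be added.

CLOSURE = { [D → . P], [P → . / ) e], [P → . Y], [Y → . a D /], [Y → . a] }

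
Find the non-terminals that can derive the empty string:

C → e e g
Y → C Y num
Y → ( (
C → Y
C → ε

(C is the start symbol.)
{ 'C' }

A non-terminal is nullable if it can derive ε (the empty string): either it has an ε-production, or it has a production whose right-hand side consists entirely of nullable non-terminals.

ε-productions: C → ε
So C is immediately nullable.
No further non-terminal can be added: every production for the remaining non-terminals contains a terminal or a non-nullable non-terminal.
Nullable = { 'C' }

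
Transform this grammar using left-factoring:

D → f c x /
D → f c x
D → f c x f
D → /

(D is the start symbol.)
Left-factoring transforms A → αβ₁ | αβ₂ into A → αA' and A' → β₁ | β₂
(α is the longest common prefix among the alternatives). Repeat until
no nonterminal has two alternatives with a common prefix.

Round 1: D has alternatives sharing prefix 'f c x'. Introduce D': D → f c x D'
  Add: D' → /
  Add: D' → ε
  Add: D' → f

No remaining common prefixes — done.

Resulting grammar:
D → f c x D'
D' → /
D' → ε
D' → f
D → /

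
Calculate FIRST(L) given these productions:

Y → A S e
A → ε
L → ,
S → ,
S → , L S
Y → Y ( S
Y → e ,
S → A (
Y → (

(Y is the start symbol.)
{ ',' }

To compute FIRST(L), examine every production with L on the left-hand side, reading each right-hand side left to right until a non-nullable symbol is reached.

From L → ,:
  - ',' is a terminal: add ',' and stop

Collecting: FIRST(L) = { ',' }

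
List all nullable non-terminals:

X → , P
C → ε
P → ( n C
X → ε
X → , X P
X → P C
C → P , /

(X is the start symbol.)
{ 'C', 'X' }

ε-productions: C → ε, X → ε
So C, X are immediately nullable.
No further non-terminal can be added: every production for the remaining non-terminals contains a terminal or a non-nullable non-terminal.
Nullable = { 'C', 'X' }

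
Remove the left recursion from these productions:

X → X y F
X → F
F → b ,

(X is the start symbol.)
X → F X'
X' → y F X'
X' → ε
F → b ,

X is directly left-recursive. The standard transformation for
  A → A α₁ | ... | A α_m | β₁ | ... | β_n
is
  A  → β₁ A' | ... | β_n A'
  A' → α₁ A' | ... | α_m A' | ε

X → F becomes X → F X'
X → X y F becomes X' → y F X'
Add X' → ε

Productions for other non-terminals are unchanged:
  F → b ,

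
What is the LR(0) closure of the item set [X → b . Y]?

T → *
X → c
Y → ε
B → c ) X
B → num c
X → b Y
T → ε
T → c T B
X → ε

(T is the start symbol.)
Start with: [X → b . Y]
  [X → b . Y] has the dot before Y: add [Y → .]
No further items can be added.

CLOSURE = { [X → b . Y], [Y → .] }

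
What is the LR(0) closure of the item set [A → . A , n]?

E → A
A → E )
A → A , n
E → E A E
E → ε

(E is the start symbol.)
To compute CLOSURE, for each item [A → α.Bβ] where B is a non-terminal, add [B → .γ] for all productions B → γ; repeat for the newly added items until nothing changes.

Start with: [A → . A , n]
  [A → . A , n] has the dot before A: add [A → . E )]
  [A → . E )] has the dot before E: add [E → . A], [E → . E A E], [E → .]
No further items can be added.

CLOSURE = { [A → . A , n], [A → . E )], [E → . A], [E → . E A E], [E → .] }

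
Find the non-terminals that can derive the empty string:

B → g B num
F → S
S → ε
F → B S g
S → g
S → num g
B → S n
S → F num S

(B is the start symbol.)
{ 'F', 'S' }

ε-productions: S → ε
So S is immediately nullable.
F → S: every symbol on the right is nullable, so F is nullable too.
No further non-terminal can be added: every production for the remaining non-terminals contains a terminal or a non-nullable non-terminal.
Nullable = { 'F', 'S' }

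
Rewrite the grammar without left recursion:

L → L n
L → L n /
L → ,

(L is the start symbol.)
L → , L'
L' → n L'
L' → n / L'
L' → ε

L is directly left-recursive. The standard transformation for
  A → A α₁ | ... | A α_m | β₁ | ... | β_n
is
  A  → β₁ A' | ... | β_n A'
  A' → α₁ A' | ... | α_m A' | ε

L → , becomes L → , L'
L → L n becomes L' → n L'
L → L n / becomes L' → n / L'
Add L' → ε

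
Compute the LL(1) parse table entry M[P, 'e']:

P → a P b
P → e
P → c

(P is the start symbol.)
P → e

To find M[P, 'e'], we find productions for P where 'e' is in the predict set (PREDICT(N → α) = (FIRST(α) \ {ε}) ∪ (FOLLOW(N) if α ⇒* ε)).

P → a P b: PREDICT = { 'a' }
P → e: PREDICT = { 'e' }
  'e' is in predict set, so this production goes in M[P, 'e']
P → c: PREDICT = { 'c' }

M[P, 'e'] = P → e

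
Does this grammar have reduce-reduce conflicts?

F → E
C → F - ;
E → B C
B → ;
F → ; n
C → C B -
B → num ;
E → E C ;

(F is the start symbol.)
Yes — I11: [B → ; .] vs [E → E C ; .]

Augment with F' → F and build the canonical LR(0) collection (I0 = CLOSURE({[F' → . F]}), then GOTO on every symbol after a dot until no new states appear). It has 17 states:
  I0: { [B → . ;], [B → . num ;], [E → . B C], [E → . E C ;], [F → . ; n], [F → . E], [F' → . F] }  — shift
  I1: { [B → ; .], [F → ; . n] }  — shift, reduce
  I2: { [B → . ;], [B → . num ;], [C → . C B -], [C → . F - ;], [E → . B C], [E → . E C ;], [E → B . C], [F → . ; n], [F → . E] }  — shift
  I3: { [B → . ;], [B → . num ;], [C → . C B -], [C → . F - ;], [E → . B C], [E → . E C ;], [E → E . C ;], [F → . ; n], [F → . E], [F → E .] }  — shift, reduce
  I4: { [F' → F .] }  — accept
  I5: { [B → num . ;] }  — shift
  I6: { [B → num ; .] }  — reduce
  I7: { [B → . ;], [B → . num ;], [C → C . B -], [E → E C . ;] }  — shift
  I8: { [C → F . - ;] }  — shift
  I9: { [C → F - . ;] }  — shift
  I10: { [C → F - ; .] }  — reduce
  I11: { [B → ; .], [E → E C ; .] }  — 2 reduces
  I12: { [C → C B . -] }  — shift
  I13: { [C → C B - .] }  — reduce
  I14: { [B → . ;], [B → . num ;], [C → C . B -], [E → B C .] }  — shift, reduce
  I15: { [B → ; .] }  — reduce
  I16: { [F → ; n .] }  — reduce

I11 contains complete items [B → ; .], [E → E C ; .] — reduce-reduce conflict.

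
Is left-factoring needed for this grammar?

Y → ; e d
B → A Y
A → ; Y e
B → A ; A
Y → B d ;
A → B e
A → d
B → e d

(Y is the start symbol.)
Yes, B has productions with common prefix 'A'

Left-factoring is needed when two productions for the same non-terminal
share a common prefix on the right-hand side.

Productions for Y:
  Y → ; e d
  Y → B d ;
Productions for B:
  B → A Y
  B → A ; A
  B → e d
Productions for A:
  A → ; Y e
  A → B e
  A → d

Found common prefix 'A' in productions for B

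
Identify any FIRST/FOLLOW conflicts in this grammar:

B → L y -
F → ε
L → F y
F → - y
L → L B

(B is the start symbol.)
A FIRST/FOLLOW conflict occurs when a non-terminal N has a nullable alternative N → β (β ⇒* ε) and another alternative N → α with FIRST(α) ∩ FOLLOW(N) ≠ ∅: on such a lookahead the parser cannot decide between expanding α and letting N vanish via β.

Nullable non-terminals: F.

F: nullable alternative(s) F → ε; FOLLOW(F) = { 'y' }
  F → ε: FIRST \ {ε} = { } — this is the only nullable alternative, skip
  F → - y: FIRST \ {ε} = { '-' } — disjoint from FOLLOW(F)

B, L have no nullable alternative, so no FIRST/FOLLOW check is needed there.

No FIRST/FOLLOW conflicts found.

Answer: No FIRST/FOLLOW conflicts.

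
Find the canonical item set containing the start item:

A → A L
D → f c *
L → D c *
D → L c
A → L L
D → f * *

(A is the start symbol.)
{ [A → . A L], [A → . L L], [A' → . A], [D → . L c], [D → . f * *], [D → . f c *], [L → . D c *] }

First, augment the grammar with A' → A
I₀ = CLOSURE({ [A' → . A] }):
  [A' → . A] has the dot before A: add [A → . A L], [A → . L L]
  [A → . L L] has the dot before L: add [L → . D c *]
  [L → . D c *] has the dot before D: add [D → . f c *], [D → . L c], [D → . f * *]
No further items can be added.

I₀ = { [A → . A L], [A → . L L], [A' → . A], [D → . L c], [D → . f * *], [D → . f c *], [L → . D c *] }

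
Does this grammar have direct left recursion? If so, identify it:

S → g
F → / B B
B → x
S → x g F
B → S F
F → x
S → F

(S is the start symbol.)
S → g: starts with g
F → / B B: starts with '/'
B → x: starts with x
S → x g F: starts with x
B → S F: starts with S
F → x: starts with x
S → F: starts with F

No direct left recursion found.

Answer: No direct left recursion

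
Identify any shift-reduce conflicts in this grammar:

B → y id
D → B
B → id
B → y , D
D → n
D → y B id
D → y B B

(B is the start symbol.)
A shift-reduce conflict occurs when an LR(0) state has both:
  - a complete (reduce) item [A → α .] (dot at the end), and
  - a shift item [B → β . c γ] (dot before a terminal).

Augment with B' → B and build the canonical LR(0) collection (I0 = CLOSURE({[B' → . B]}), then GOTO on every symbol after a dot until no new states appear). It has 14 states:
  I0: { [B → . id], [B → . y , D], [B → . y id], [B' → . B] }  — shift
  I1: { [B' → B .] }  — accept
  I2: { [B → id .] }  — reduce
  I3: { [B → y . , D], [B → y . id] }  — shift
  I4: { [B → . id], [B → . y , D], [B → . y id], [B → y , . D], [D → . B], [D → . n], [D → . y B B], [D → . y B id] }  — shift
  I5: { [B → y id .] }  — reduce
  I6: { [D → B .] }  — reduce
  I7: { [B → y , D .] }  — reduce
  I8: { [D → n .] }  — reduce
  I9: { [B → . id], [B → . y , D], [B → . y id], [B → y . , D], [B → y . id], [D → y . B B], [D → y . B id] }  — shift
  I10: { [B → . id], [B → . y , D], [B → . y id], [D → y B . B], [D → y B . id] }  — shift
  I11: { [B → id .], [B → y id .] }  — 2 reduces
  I12: { [D → y B B .] }  — reduce
  I13: { [B → id .], [D → y B id .] }  — 2 reduces

No state contains both a complete item and a shift item.

Answer: No shift-reduce conflicts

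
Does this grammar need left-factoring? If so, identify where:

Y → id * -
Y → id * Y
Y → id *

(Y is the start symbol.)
Left-factoring is needed when two productions for the same non-terminal
share a common prefix on the right-hand side.

Productions for Y:
  Y → id * -
  Y → id * Y
  Y → id *

Found common prefix 'id *' in productions for Y

Answer: Yes, Y has productions with common prefix 'id *'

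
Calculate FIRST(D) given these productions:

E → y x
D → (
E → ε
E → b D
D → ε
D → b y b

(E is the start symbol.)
{ '(', 'b', ε }

From D → (:
  - '(' is a terminal: add '(' and stop
From D → ε:
  - ε-production, so ε ∈ FIRST(D)
From D → b y b:
  - b is a terminal: add 'b' and stop

Collecting: FIRST(D) = { '(', 'b', ε }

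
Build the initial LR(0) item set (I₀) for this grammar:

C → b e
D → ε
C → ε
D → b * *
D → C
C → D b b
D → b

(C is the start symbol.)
First, augment the grammar with C' → C
I₀ = CLOSURE({ [C' → . C] }):
  [C' → . C] has the dot before C: add [C → . b e], [C → .], [C → . D b b]
  [C → . D b b] has the dot before D: add [D → .], [D → . b * *], [D → . C], [D → . b]
No further items can be added.

I₀ = { [C → . D b b], [C → . b e], [C → .], [C' → . C], [D → . C], [D → . b * *], [D → . b], [D → .] }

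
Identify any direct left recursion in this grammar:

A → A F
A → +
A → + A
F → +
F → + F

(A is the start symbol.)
Yes, A is left-recursive

A → A F: LEFT RECURSIVE (starts with A)
A → +: starts with '+'
A → + A: starts with '+'
F → +: starts with '+'
F → + F: starts with '+'

The grammar has direct left recursion on: A.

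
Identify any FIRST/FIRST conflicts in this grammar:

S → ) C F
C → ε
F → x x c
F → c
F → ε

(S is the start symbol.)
No FIRST/FIRST conflicts.

A FIRST/FIRST conflict occurs when two productions N → α and N → β for the same non-terminal have FIRST(α) ∩ FIRST(β) ≠ ∅ (with ε ∈ FIRST of a nullable right-hand side, so two nullable alternatives also conflict).

Productions for F:
  F → x x c: FIRST = { 'x' }
  F → c: FIRST = { 'c' }
  F → ε: FIRST = { ε }
S, C have only one production, so no FIRST/FIRST conflict is possible there.

All alternatives of each non-terminal have pairwise disjoint FIRST sets.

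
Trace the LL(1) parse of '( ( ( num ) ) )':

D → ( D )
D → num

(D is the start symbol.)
Stack is shown with the top on the left.

Stack        Input              Action
--------------------------------------
D $          ( ( ( num ) ) ) $  output D → ( D )
( D ) $      ( ( ( num ) ) ) $  match '('
D ) $        ( ( num ) ) ) $    output D → ( D )
( D ) ) $    ( ( num ) ) ) $    match '('
D ) ) $      ( num ) ) ) $      output D → ( D )
( D ) ) ) $  ( num ) ) ) $      match '('
D ) ) ) $    num ) ) ) $        output D → num
num ) ) ) $  num ) ) ) $        match 'num'
) ) ) $      ) ) ) $            match ')'
) ) $        ) ) $              match ')'
) $          ) $                match ')'
$            $                  accept

The string is accepted.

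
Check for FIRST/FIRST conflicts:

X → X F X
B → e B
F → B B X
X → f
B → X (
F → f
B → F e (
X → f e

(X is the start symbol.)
Yes. X → X F X / X → f on { 'f' }; X → X F X / X → f e on { 'f' }; X → f / X → f e on { 'f' }; B → e B / B → F e '(' on { 'e' }; B → X '(' / B → F e '(' on { 'f' }; F → B B X / F → f on { 'f' }

FIRST sets of the non-terminals at (or reachable through a nullable prefix from) the front of some alternative:
  FIRST(X) = { 'f' }
  FIRST(F) = { 'e', 'f' }
  FIRST(B) = { 'e', 'f' }

Productions for X:
  X → X F X: FIRST = { 'f' }
  X → f: FIRST = { 'f' }
  X → f e: FIRST = { 'f' }
Productions for B:
  B → e B: FIRST = { 'e' }
  B → X (: FIRST = { 'f' }
  B → F e (: FIRST = { 'e', 'f' }
Productions for F:
  F → B B X: FIRST = { 'e', 'f' }
  F → f: FIRST = { 'f' }

Conflict for X: X → X F X and X → f
  Overlap: { 'f' }
Conflict for X: X → X F X and X → f e
  Overlap: { 'f' }
Conflict for X: X → f and X → f e
  Overlap: { 'f' }
Conflict for B: B → e B and B → F e (
  Overlap: { 'e' }
Conflict for B: B → X ( and B → F e (
  Overlap: { 'f' }
Conflict for F: F → B B X and F → f
  Overlap: { 'f' }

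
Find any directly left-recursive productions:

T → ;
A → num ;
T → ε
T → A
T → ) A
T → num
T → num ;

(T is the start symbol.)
No direct left recursion

T → ;: starts with ';'
A → num ;: starts with num
T → ε: starts with ε
T → A: starts with A
T → ) A: starts with ')'
T → num: starts with num
T → num ;: starts with num

No direct left recursion found.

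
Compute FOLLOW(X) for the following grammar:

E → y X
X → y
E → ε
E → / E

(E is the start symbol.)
{ $ }

To compute FOLLOW(X), find every occurrence of X on a right-hand side N → α X β: add FIRST(β) \ {ε}, and if β is empty or nullable also add FOLLOW(N). Iterate to a fixed point.

In E → y X: X is at the end, add FOLLOW(E)

The FOLLOW sets referred to above (computed the same way, to a fixed point):
  FOLLOW(E) = { $ }

Taking the union: FOLLOW(X) = { $ }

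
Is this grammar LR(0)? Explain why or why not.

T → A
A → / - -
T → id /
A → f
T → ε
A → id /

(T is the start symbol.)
No. Shift-reduce conflict between [T → .] and [A → . / - -]

A grammar is LR(0) if no state in the canonical LR(0) collection has:
  - both a shift item (dot before a terminal) and a complete item (shift-reduce conflict), or
  - two or more complete items (reduce-reduce conflict; the accept item [T' → T .] counts as a complete item here).

Augment with T' → T and build the canonical LR(0) collection (I0 = CLOSURE({[T' → . T]}), then GOTO on every symbol after a dot until no new states appear). It has 9 states:
  I0: { [A → . / - -], [A → . f], [A → . id /], [T → . A], [T → . id /], [T → .], [T' → . T] }  — shift, reduce
  I1: { [A → / . - -] }  — shift
  I2: { [T → A .] }  — reduce
  I3: { [T' → T .] }  — accept
  I4: { [A → f .] }  — reduce
  I5: { [A → id . /], [T → id . /] }  — shift
  I6: { [A → id / .], [T → id / .] }  — 2 reduces
  I7: { [A → / - . -] }  — shift
  I8: { [A → / - - .] }  — reduce

Conflict in state I0:
  Shift-reduce conflict between [T → .] and [A → . / - -]
So the grammar is NOT LR(0).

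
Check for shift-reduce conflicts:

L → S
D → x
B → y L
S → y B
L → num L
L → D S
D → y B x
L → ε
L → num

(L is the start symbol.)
Yes — I0: [L → .] vs [D → . x]; I4: [L → .] vs [D → . x]; I7: [S → y B .] vs [D → y B . x]; I8: [L → .] vs [D → . x]

Augment with L' → L and build the canonical LR(0) collection (I0 = CLOSURE({[L' → . L]}), then GOTO on every symbol after a dot until no new states appear). It has 15 states:
  I0: { [D → . x], [D → . y B x], [L → . D S], [L → . S], [L → . num L], [L → . num], [L → .], [L' → . L], [S → . y B] }  — shift, reduce
  I1: { [L → D . S], [S → . y B] }  — shift
  I2: { [L' → L .] }  — accept
  I3: { [L → S .] }  — reduce
  I4: { [D → . x], [D → . y B x], [L → . D S], [L → . S], [L → . num L], [L → . num], [L → .], [L → num . L], [L → num .], [S → . y B] }  — shift, 2 reduces
  I5: { [D → x .] }  — reduce
  I6: { [B → . y L], [D → y . B x], [S → y . B] }  — shift
  I7: { [D → y B . x], [S → y B .] }  — shift, reduce
  I8: { [B → y . L], [D → . x], [D → . y B x], [L → . D S], [L → . S], [L → . num L], [L → . num], [L → .], [S → . y B] }  — shift, reduce
  I9: { [B → y L .] }  — reduce
  I10: { [D → y B x .] }  — reduce
  I11: { [L → num L .] }  — reduce
  I12: { [L → D S .] }  — reduce
  I13: { [B → . y L], [S → y . B] }  — shift
  I14: { [S → y B .] }  — reduce

I0 contains reduce item [L → .] and shift items [D → . x], [D → . y B x], [L → . num], [L → . num L], [S → . y B] — shift-reduce conflict.
I4 contains reduce items [L → .], [L → num .] and shift items [D → . x], [D → . y B x], [L → . num], [L → . num L], [S → . y B] — shift-reduce conflict.
I7 contains reduce item [S → y B .] and shift item [D → y B . x] — shift-reduce conflict.
I8 contains reduce item [L → .] and shift items [D → . x], [D → . y B x], [L → . num], [L → . num L], [S → . y B] — shift-reduce conflict.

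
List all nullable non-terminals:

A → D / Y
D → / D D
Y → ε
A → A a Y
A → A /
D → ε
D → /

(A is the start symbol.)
{ 'D', 'Y' }

ε-productions: Y → ε, D → ε
So Y, D are immediately nullable.
No further non-terminal can be added: every production for the remaining non-terminals contains a terminal or a non-nullable non-terminal.
Nullable = { 'D', 'Y' }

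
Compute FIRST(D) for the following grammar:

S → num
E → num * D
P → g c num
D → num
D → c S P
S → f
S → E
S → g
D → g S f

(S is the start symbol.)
{ 'c', 'g', 'num' }

To compute FIRST(D), examine every production with D on the left-hand side, reading each right-hand side left to right until a non-nullable symbol is reached.

From D → num:
  - num is a terminal: add 'num' and stop
From D → c S P:
  - c is a terminal: add 'c' and stop
From D → g S f:
  - g is a terminal: add 'g' and stop

Collecting: FIRST(D) = { 'c', 'g', 'num' }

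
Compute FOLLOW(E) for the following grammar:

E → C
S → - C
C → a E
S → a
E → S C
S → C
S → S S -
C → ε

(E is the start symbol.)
{ $, '-', 'a' }

To compute FOLLOW(E), find every occurrence of E on a right-hand side N → α E β: add FIRST(β) \ {ε}, and if β is empty or nullable also add FOLLOW(N). Iterate to a fixed point.

E is the start symbol, so $ ∈ FOLLOW(E).
In C → a E: E is at the end, add FOLLOW(C)

The FOLLOW sets referred to above (computed the same way, to a fixed point):
  FOLLOW(C) = { $, '-', 'a' }

Taking the union: FOLLOW(E) = { $, '-', 'a' }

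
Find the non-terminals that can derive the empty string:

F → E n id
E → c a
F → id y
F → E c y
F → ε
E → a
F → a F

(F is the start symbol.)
A non-terminal is nullable if it can derive ε (the empty string): either it has an ε-production, or it has a production whose right-hand side consists entirely of nullable non-terminals.

ε-productions: F → ε
So F is immediately nullable.
No further non-terminal can be added: every production for the remaining non-terminals contains a terminal or a non-nullable non-terminal.
Nullable = { 'F' }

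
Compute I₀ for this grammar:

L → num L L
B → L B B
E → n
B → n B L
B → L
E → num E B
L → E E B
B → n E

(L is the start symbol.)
First, augment the grammar with L' → L
I₀ = CLOSURE({ [L' → . L] }):
  [L' → . L] has the dot before L: add [L → . num L L], [L → . E E B]
  [L → . E E B] has the dot before E: add [E → . n], [E → . num E B]
No further items can be added.

I₀ = { [E → . n], [E → . num E B], [L → . E E B], [L → . num L L], [L' → . L] }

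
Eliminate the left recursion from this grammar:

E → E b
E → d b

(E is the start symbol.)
E → d b E'
E' → b E'
E' → ε

E is directly left-recursive. The standard transformation for
  A → A α₁ | ... | A α_m | β₁ | ... | β_n
is
  A  → β₁ A' | ... | β_n A'
  A' → α₁ A' | ... | α_m A' | ε

E → d b becomes E → d b E'
E → E b becomes E' → b E'
Add E' → ε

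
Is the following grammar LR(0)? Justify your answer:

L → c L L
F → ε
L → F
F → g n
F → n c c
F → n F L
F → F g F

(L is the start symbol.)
Augment with L' → L and build the canonical LR(0) collection (I0 = CLOSURE({[L' → . L]}), then GOTO on every symbol after a dot until no new states appear). It has 17 states:
  I0: { [F → . F g F], [F → . g n], [F → . n F L], [F → . n c c], [F → .], [L → . F], [L → . c L L], [L' → . L] }  — shift, reduce
  I1: { [F → F . g F], [L → F .] }  — shift, reduce
  I2: { [L' → L .] }  — accept
  I3: { [F → . F g F], [F → . g n], [F → . n F L], [F → . n c c], [F → .], [L → . F], [L → . c L L], [L → c . L L] }  — shift, reduce
  I4: { [F → g . n] }  — shift
  I5: { [F → . F g F], [F → . g n], [F → . n F L], [F → . n c c], [F → .], [F → n . F L], [F → n . c c] }  — shift, reduce
  I6: { [F → . F g F], [F → . g n], [F → . n F L], [F → . n c c], [F → .], [F → F . g F], [F → n F . L], [L → . F], [L → . c L L] }  — shift, reduce
  I7: { [F → n c . c] }  — shift
  I8: { [F → n c c .] }  — reduce
  I9: { [F → n F L .] }  — reduce
  I10: { [F → . F g F], [F → . g n], [F → . n F L], [F → . n c c], [F → .], [F → F g . F], [F → g . n] }  — shift, reduce
  I11: { [F → F . g F], [F → F g F .] }  — shift, reduce
  I12: { [F → . F g F], [F → . g n], [F → . n F L], [F → . n c c], [F → .], [F → g n .], [F → n . F L], [F → n . c c] }  — shift, 2 reduces
  I13: { [F → . F g F], [F → . g n], [F → . n F L], [F → . n c c], [F → .], [F → F g . F] }  — shift, reduce
  I14: { [F → g n .] }  — reduce
  I15: { [F → . F g F], [F → . g n], [F → . n F L], [F → . n c c], [F → .], [L → . F], [L → . c L L], [L → c L . L] }  — shift, reduce
  I16: { [L → c L L .] }  — reduce

Conflict in state I0:
  Shift-reduce conflict between [F → .] and [F → . g n]
So the grammar is NOT LR(0).

Answer: No. Shift-reduce conflict between [F → .] and [F → . g n]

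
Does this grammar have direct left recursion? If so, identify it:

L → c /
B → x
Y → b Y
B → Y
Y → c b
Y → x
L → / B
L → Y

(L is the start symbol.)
L → c /: starts with c
B → x: starts with x
Y → b Y: starts with b
B → Y: starts with Y
Y → c b: starts with c
Y → x: starts with x
L → / B: starts with '/'
L → Y: starts with Y

No direct left recursion found.

Answer: No direct left recursion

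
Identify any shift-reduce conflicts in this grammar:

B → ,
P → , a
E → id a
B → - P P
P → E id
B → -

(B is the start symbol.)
Yes — I2: [B → - .] vs [E → . id a]

A shift-reduce conflict occurs when an LR(0) state has both:
  - a complete (reduce) item [A → α .] (dot at the end), and
  - a shift item [B → β . c γ] (dot before a terminal).

Augment with B' → B and build the canonical LR(0) collection (I0 = CLOSURE({[B' → . B]}), then GOTO on every symbol after a dot until no new states appear). It has 12 states:
  I0: { [B → . ,], [B → . - P P], [B → . -], [B' → . B] }  — shift
  I1: { [B → , .] }  — reduce
  I2: { [B → - . P P], [B → - .], [E → . id a], [P → . , a], [P → . E id] }  — shift, reduce
  I3: { [B' → B .] }  — accept
  I4: { [P → , . a] }  — shift
  I5: { [P → E . id] }  — shift
  I6: { [B → - P . P], [E → . id a], [P → . , a], [P → . E id] }  — shift
  I7: { [E → id . a] }  — shift
  I8: { [E → id a .] }  — reduce
  I9: { [B → - P P .] }  — reduce
  I10: { [P → E id .] }  — reduce
  I11: { [P → , a .] }  — reduce

I2 contains reduce item [B → - .] and shift items [E → . id a], [P → . , a] — shift-reduce conflict.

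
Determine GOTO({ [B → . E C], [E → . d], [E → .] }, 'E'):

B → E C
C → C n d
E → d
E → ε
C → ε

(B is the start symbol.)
{ [B → E . C], [C → . C n d], [C → .] }

GOTO(I, 'E') = CLOSURE({ [A → αX.β] : [A → α.Xβ] ∈ I, X = 'E' })

Items with dot before 'E', with the dot advanced:
  [B → . E C] → [B → E . C]
Closure of the advanced items:
  [B → E . C] has the dot before C: add [C → . C n d], [C → .]

GOTO = { [B → E . C], [C → . C n d], [C → .] }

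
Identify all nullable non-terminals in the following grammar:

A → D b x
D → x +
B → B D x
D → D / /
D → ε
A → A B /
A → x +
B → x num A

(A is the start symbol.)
ε-productions: D → ε
So D is immediately nullable.
No further non-terminal can be added: every production for the remaining non-terminals contains a terminal or a non-nullable non-terminal.
Nullable = { 'D' }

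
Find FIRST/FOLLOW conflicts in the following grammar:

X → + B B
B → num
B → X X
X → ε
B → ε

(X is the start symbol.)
Yes. X → '+' B B with FOLLOW(X) on { '+' }; B → num with FOLLOW(B) on { 'num' }; B → X X with FOLLOW(B) on { '+' }

A FIRST/FOLLOW conflict occurs when a non-terminal N has a nullable alternative N → β (β ⇒* ε) and another alternative N → α with FIRST(α) ∩ FOLLOW(N) ≠ ∅: on such a lookahead the parser cannot decide between expanding α and letting N vanish via β.

Nullable non-terminals: B, X.
FIRST sets used below: FIRST(X) = { '+', ε }

B: nullable alternative(s) B → X X, B → ε; FOLLOW(B) = { $, '+', 'num' }
  B → num: FIRST \ {ε} = { 'num' } — overlaps FOLLOW(B) on { 'num' }: CONFLICT
  B → X X: FIRST \ {ε} = { '+' } — overlaps FOLLOW(B) on { '+' }: CONFLICT
  B → ε: FIRST \ {ε} = { } — disjoint from FOLLOW(B)

X: nullable alternative(s) X → ε; FOLLOW(X) = { $, '+', 'num' }
  X → + B B: FIRST \ {ε} = { '+' } — overlaps FOLLOW(X) on { '+' }: CONFLICT
  X → ε: FIRST \ {ε} = { } — this is the only nullable alternative, skip

So the grammar has 3 FIRST/FOLLOW conflicts (marked CONFLICT above).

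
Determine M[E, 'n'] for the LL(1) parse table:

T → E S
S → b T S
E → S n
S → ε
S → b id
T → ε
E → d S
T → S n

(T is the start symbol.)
E → S n

To find M[E, 'n'], we find productions for E where 'n' is in the predict set (PREDICT(N → α) = (FIRST(α) \ {ε}) ∪ (FOLLOW(N) if α ⇒* ε)).

Relevant sets:
  FIRST(S) = { 'b', ε }

E → S n: PREDICT = { 'b', 'n' }
  'n' is in predict set, so this production goes in M[E, 'n']
E → d S: PREDICT = { 'd' }

M[E, 'n'] = E → S n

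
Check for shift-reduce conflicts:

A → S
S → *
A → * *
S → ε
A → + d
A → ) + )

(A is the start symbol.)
Yes — I0: [S → .] vs [A → . ) + )]; I2: [S → * .] vs [A → * . *]

A shift-reduce conflict occurs when an LR(0) state has both:
  - a complete (reduce) item [A → α .] (dot at the end), and
  - a shift item [B → β . c γ] (dot before a terminal).

Augment with A' → A and build the canonical LR(0) collection (I0 = CLOSURE({[A' → . A]}), then GOTO on every symbol after a dot until no new states appear). It has 10 states:
  I0: { [A → . ) + )], [A → . * *], [A → . + d], [A → . S], [A' → . A], [S → . *], [S → .] }  — shift, reduce
  I1: { [A → ) . + )] }  — shift
  I2: { [A → * . *], [S → * .] }  — shift, reduce
  I3: { [A → + . d] }  — shift
  I4: { [A' → A .] }  — accept
  I5: { [A → S .] }  — reduce
  I6: { [A → + d .] }  — reduce
  I7: { [A → * * .] }  — reduce
  I8: { [A → ) + . )] }  — shift
  I9: { [A → ) + ) .] }  — reduce

I0 contains reduce item [S → .] and shift items [A → . ) + )], [A → . * *], [A → . + d], [S → . *] — shift-reduce conflict.
I2 contains reduce item [S → * .] and shift item [A → * . *] — shift-reduce conflict.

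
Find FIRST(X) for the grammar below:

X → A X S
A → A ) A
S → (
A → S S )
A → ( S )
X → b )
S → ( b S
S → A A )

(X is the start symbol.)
To compute FIRST(X), examine every production with X on the left-hand side, reading each right-hand side left to right until a non-nullable symbol is reached.

FIRST sets of the other non-terminals involved (by the same procedure, iterated to a fixed point):
  FIRST(A) = { '(' }

From X → A X S:
  - A is a non-terminal: add FIRST(A) \ {ε} = { '(' }
    A is not nullable, so stop
From X → b ):
  - b is a terminal: add 'b' and stop

Collecting: FIRST(X) = { '(', 'b' }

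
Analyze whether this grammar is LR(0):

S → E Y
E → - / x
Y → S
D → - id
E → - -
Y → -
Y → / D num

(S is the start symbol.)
No. Shift-reduce conflict between [Y → - .] and [E → - . -]

Augment with S' → S and build the canonical LR(0) collection (I0 = CLOSURE({[S' → . S]}), then GOTO on every symbol after a dot until no new states appear). It has 15 states:
  I0: { [E → . - -], [E → . - / x], [S → . E Y], [S' → . S] }  — shift
  I1: { [E → - . -], [E → - . / x] }  — shift
  I2: { [E → . - -], [E → . - / x], [S → . E Y], [S → E . Y], [Y → . -], [Y → . / D num], [Y → . S] }  — shift
  I3: { [S' → S .] }  — accept
  I4: { [E → - . -], [E → - . / x], [Y → - .] }  — shift, reduce
  I5: { [D → . - id], [Y → / . D num] }  — shift
  I6: { [Y → S .] }  — reduce
  I7: { [S → E Y .] }  — reduce
  I8: { [D → - . id] }  — shift
  I9: { [Y → / D . num] }  — shift
  I10: { [Y → / D num .] }  — reduce
  I11: { [D → - id .] }  — reduce
  I12: { [E → - - .] }  — reduce
  I13: { [E → - / . x] }  — shift
  I14: { [E → - / x .] }  — reduce

Conflict in state I4:
  Shift-reduce conflict between [Y → - .] and [E → - . -]
So the grammar is NOT LR(0).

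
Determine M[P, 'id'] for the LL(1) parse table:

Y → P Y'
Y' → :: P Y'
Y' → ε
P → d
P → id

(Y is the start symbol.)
P → id

To find M[P, 'id'], we find productions for P where 'id' is in the predict set (PREDICT(N → α) = (FIRST(α) \ {ε}) ∪ (FOLLOW(N) if α ⇒* ε)).

P → d: PREDICT = { 'd' }
P → id: PREDICT = { 'id' }
  'id' is in predict set, so this production goes in M[P, 'id']

M[P, 'id'] = P → id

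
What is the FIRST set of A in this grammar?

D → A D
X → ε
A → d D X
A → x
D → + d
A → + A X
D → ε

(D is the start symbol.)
{ '+', 'd', 'x' }

To compute FIRST(A), examine every production with A on the left-hand side, reading each right-hand side left to right until a non-nullable symbol is reached.

From A → d D X:
  - d is a terminal: add 'd' and stop
From A → x:
  - x is a terminal: add 'x' and stop
From A → + A X:
  - '+' is a terminal: add '+' and stop

Collecting: FIRST(A) = { '+', 'd', 'x' }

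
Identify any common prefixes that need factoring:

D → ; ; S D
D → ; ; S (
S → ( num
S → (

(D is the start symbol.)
Yes, D has productions with common prefix '; ; S'; S has productions with common prefix '('

Left-factoring is needed when two productions for the same non-terminal
share a common prefix on the right-hand side.

Productions for D:
  D → ; ; S D
  D → ; ; S (
Productions for S:
  S → ( num
  S → (

Found common prefix '; ; S' in productions for D
Found common prefix '(' in productions for S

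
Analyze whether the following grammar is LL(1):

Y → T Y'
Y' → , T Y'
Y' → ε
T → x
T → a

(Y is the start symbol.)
A grammar is LL(1) if for each non-terminal N with multiple productions, the predict sets of those productions are pairwise disjoint, where PREDICT(N → α) = (FIRST(α) \ {ε}) ∪ (FOLLOW(N) if α ⇒* ε).

Relevant sets:
  FOLLOW(Y') = { $ }

For Y':
  PREDICT(Y' → ',' T Y') = { ',' }
  PREDICT(Y' → ε) = { $ }
For T:
  PREDICT(T → x) = { 'x' }
  PREDICT(T → a) = { 'a' }
Y has a single production, so nothing to check there.

All predict sets are disjoint. The grammar IS LL(1).

Answer: Yes, the grammar is LL(1).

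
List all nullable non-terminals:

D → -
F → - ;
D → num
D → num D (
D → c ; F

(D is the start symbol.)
There are no ε-productions, so no non-terminal can derive ε.
No non-terminals are nullable.

Answer: None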